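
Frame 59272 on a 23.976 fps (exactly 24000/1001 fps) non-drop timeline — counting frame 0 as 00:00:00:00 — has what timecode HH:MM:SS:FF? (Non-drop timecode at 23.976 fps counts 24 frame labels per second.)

00:41:09:16

59272 ÷ 24 = 2469 full seconds, remainder 16 frames.
2469 s = 0 h 41 min 9 s.
Timecode: 00:41:09:16.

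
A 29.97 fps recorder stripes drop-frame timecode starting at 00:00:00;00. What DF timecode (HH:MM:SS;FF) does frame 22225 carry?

Ten DF minutes hold 17982 frames, so frame 22225 lies in block 1 (frames 17982–35963) with 4243 frames into that block.
The block's first minute is 1800 frames and the rest 1798 each; 4243 frames reaches minute 2, so 1 × 18 + 2 × 2 = 22 labels have been skipped so far.
Adding those back, label number 22225 + 22 = 22247 at 30 labels/s is 741 s + 17 f = 0 h 12 min 21 s frame 17, i.e. 00:12:21;17.

00:12:21;17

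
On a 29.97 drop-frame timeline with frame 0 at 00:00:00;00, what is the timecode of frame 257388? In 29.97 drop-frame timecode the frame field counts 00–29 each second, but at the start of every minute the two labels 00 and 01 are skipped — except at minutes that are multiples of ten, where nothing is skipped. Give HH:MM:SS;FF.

02:23:08;06

Ten DF minutes hold 17982 frames, so frame 257388 lies in block 14 (frames 251748–269729) with 5640 frames into that block.
The block's first minute is 1800 frames and the rest 1798 each; 5640 frames reaches minute 3, so 14 × 18 + 3 × 2 = 258 labels have been skipped so far.
Adding those back, label number 257388 + 258 = 257646 at 30 labels/s is 8588 s + 6 f = 2 h 23 min 8 s frame 6, i.e. 02:23:08;06.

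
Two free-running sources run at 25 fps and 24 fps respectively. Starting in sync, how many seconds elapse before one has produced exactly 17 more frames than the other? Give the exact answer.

17 seconds

The gap grows by |24 − 25| = 1 frame per second.
Time for a 17-frame gap: 17 ÷ (1) = 17 s.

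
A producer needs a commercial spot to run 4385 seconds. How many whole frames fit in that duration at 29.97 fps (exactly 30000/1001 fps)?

Frames = 4385 × 30000/1001 = 131550000/1001 ≈ 131418.5814.
Complete frames: 131418.

131418 frames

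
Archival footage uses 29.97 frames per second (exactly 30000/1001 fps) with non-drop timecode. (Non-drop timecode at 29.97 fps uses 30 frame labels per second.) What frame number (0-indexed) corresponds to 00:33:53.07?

60997

Total seconds to the label: (0 × 3600 + 33 × 60 + 53) = 2033.
Frame index = 2033 × 30 + 7 = 60997.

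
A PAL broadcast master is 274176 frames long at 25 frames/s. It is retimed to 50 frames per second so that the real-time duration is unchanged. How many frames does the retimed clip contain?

Frames at target rate = 274176 × (50) / (25) = 548352.

548352 frames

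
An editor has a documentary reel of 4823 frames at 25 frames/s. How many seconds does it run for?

192.92 seconds

Running time = 4823 / (25) = 192.92 s.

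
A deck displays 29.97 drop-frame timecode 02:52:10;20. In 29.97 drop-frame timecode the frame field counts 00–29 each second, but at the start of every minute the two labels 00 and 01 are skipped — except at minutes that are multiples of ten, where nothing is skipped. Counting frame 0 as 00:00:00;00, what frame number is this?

309610

Complete 10-minute blocks: 17, each 17982 frames → 305694.
Remaining 2 whole minutes in the current block: 1800 + 1 × 1798 = 3598 frames.
Within the current minute: 10 × 30 + 20 − 2 = 318 (labels ;00/;01 skipped at this minute). Total = 305694 + 3598 + 318 = 309610.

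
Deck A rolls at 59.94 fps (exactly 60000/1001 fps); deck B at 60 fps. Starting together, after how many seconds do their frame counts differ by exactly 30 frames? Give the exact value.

500.5 seconds

The gap grows by |60 − 60000/1001| = 60/1001 frames per second.
Time for a 30-frame gap: 30 ÷ (60/1001) = 500.5 s.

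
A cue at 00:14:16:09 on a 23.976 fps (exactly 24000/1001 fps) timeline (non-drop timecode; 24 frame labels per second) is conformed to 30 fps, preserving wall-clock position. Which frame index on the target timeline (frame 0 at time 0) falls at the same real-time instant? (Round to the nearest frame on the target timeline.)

frame 25717

Source frame index: (0×3600 + 14×60 + 16) × 24 + 9 = 20553.
Real time: 20553 / (24000/1001) = 6857851/8000 s.
Target frame: (6857851/8000) × (30) = 20573553/800 ≈ 25716.941 → 25717.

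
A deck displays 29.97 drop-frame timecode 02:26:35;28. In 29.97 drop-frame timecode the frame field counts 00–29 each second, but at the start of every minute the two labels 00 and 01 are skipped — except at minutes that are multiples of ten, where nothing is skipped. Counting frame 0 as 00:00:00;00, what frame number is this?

263614

Complete 10-minute blocks: 14, each 17982 frames → 251748.
Remaining 6 whole minutes in the current block: 1800 + 5 × 1798 = 10790 frames.
Within the current minute: 35 × 30 + 28 − 2 = 1076 (labels ;00/;01 skipped at this minute). Total = 251748 + 10790 + 1076 = 263614.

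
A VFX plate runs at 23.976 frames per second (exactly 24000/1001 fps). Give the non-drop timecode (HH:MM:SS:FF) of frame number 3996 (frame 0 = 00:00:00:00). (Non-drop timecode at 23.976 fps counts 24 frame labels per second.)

00:02:46:12

3996 ÷ 24 = 166 full seconds, remainder 12 frames.
166 s = 0 h 2 min 46 s.
Timecode: 00:02:46:12.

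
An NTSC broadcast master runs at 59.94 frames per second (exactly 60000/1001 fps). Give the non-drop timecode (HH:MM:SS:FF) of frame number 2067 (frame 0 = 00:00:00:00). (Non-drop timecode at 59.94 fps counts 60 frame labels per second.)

00:00:34:27

2067 ÷ 60 = 34 full seconds, remainder 27 frames.
34 s = 0 h 0 min 34 s.
Timecode: 00:00:34:27.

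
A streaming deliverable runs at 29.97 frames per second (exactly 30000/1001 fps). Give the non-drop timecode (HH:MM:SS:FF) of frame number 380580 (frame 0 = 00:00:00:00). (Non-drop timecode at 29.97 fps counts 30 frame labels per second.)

380580 ÷ 30 = 12686 full seconds, remainder 0 frames.
12686 s = 3 h 31 min 26 s.
Timecode: 03:31:26:00.

03:31:26:00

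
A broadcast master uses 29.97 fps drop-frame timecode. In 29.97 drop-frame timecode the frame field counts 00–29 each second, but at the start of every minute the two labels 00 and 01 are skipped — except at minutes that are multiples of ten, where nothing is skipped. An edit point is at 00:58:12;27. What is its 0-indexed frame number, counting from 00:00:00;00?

104681

As if non-drop at 30 labels/s: (0 × 3600 + 58 × 60 + 12) × 30 + 27 = 104787.
Minute boundaries passed: 58; those not divisible by 10: 58 − 5 = 53; dropped labels = 2 × 53 = 106.
Actual frame index = 104787 − 106 = 104681.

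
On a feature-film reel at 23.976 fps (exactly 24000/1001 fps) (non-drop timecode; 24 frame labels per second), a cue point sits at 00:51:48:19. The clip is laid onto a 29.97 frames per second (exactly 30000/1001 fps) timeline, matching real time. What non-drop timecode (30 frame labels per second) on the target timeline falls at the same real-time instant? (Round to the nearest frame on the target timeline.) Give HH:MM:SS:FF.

00:51:48:24

Source frame index: (0×3600 + 51×60 + 48) × 24 + 19 = 74611.
Real time: 74611 / (24000/1001) = 74685611/24000 s.
Target frame: (74685611/24000) × (30000/1001) = 373055/4 ≈ 93263.750 → 93264.
At 30 labels/s: frame 93264 → 00:51:48:24.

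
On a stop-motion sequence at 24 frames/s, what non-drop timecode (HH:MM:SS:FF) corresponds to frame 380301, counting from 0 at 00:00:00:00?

04:24:05:21

380301 ÷ 24 = 15845 full seconds, remainder 21 frames.
15845 s = 4 h 24 min 5 s.
Timecode: 04:24:05:21.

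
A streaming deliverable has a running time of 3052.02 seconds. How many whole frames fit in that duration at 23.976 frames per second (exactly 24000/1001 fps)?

Frames = 3052.02 × 24000/1001 = 73248480/1001 ≈ 73175.3047.
Complete frames: 73175.

73175 frames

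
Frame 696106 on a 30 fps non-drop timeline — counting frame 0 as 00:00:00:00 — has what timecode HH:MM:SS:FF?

06:26:43:16

696106 ÷ 30 = 23203 full seconds, remainder 16 frames.
23203 s = 6 h 26 min 43 s.
Timecode: 06:26:43:16.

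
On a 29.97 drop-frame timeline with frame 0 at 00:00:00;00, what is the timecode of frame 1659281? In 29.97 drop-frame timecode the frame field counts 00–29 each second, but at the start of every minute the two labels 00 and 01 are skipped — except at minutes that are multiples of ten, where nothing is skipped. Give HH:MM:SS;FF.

Each 10-minute DF block holds 10 × 60 × 30 − 9 × 2 = 17982 frames. 1659281 ÷ 17982 → 92 full blocks, remainder 4937.
Within the partial block the first minute is 1800 frames and each further minute 1798, so 2 further minute boundaries passed. Total skipped labels = 18 × 92 + 2 × 2 = 1660.
Non-drop label index = 1659281 + 1660 = 1660941; at 30 labels/s that is 15:22:44:21, i.e. DF 15:22:44;21.

15:22:44;21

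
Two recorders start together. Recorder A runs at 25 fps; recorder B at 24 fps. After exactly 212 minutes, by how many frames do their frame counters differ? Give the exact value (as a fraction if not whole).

212 min = 12720 s.
A emits 25 × 12720 = 318000 frames; B emits 24 × 12720 = 305280.
Difference = 12720 frames; B is behind A.

12720 frames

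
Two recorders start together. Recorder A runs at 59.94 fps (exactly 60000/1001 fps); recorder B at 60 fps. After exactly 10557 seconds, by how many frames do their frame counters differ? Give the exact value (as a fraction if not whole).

A emits 60000/1001 × 10557 = 633420000/1001 frames; B emits 60 × 10557 = 633420.
Difference = 633420/1001 frames (≈ 632.7872); B is ahead of A.

633420/1001 frames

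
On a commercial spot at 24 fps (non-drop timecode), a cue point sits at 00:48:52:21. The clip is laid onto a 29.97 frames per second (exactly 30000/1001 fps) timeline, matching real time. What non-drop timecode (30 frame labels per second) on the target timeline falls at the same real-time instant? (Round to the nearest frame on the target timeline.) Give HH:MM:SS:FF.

00:48:49:28

Source frame index: (0×3600 + 48×60 + 52) × 24 + 21 = 70389.
Real time: 70389 / (24) = 23463/8 s.
Target frame: (23463/8) × (30000/1001) = 7998750/91 ≈ 87898.352 → 87898.
At 30 labels/s: frame 87898 → 00:48:49:28.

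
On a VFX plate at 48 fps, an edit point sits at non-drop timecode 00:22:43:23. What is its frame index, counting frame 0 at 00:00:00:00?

Total seconds to the label: (0 × 3600 + 22 × 60 + 43) = 1363.
Frame index = 1363 × 48 + 23 = 65447.

frame 65447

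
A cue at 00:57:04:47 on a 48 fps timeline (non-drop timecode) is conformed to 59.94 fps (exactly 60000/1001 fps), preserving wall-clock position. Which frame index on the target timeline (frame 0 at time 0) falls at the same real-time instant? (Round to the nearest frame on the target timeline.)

Source frame index: (0×3600 + 57×60 + 4) × 48 + 47 = 164399.
Real time: 164399 / (48) = 164399/48 s.
Target frame: (164399/48) × (60000/1001) = 205498750/1001 ≈ 205293.457 → 205293.

frame 205293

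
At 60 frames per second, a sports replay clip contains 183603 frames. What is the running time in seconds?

Running time = 183603 / (60) = 3060.05 s.

3060.05 seconds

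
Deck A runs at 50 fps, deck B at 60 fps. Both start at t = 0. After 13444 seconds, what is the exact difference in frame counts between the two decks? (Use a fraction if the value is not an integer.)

134440 frames

A emits 50 × 13444 = 672200 frames; B emits 60 × 13444 = 806640.
Difference = 134440 frames; B is ahead of A.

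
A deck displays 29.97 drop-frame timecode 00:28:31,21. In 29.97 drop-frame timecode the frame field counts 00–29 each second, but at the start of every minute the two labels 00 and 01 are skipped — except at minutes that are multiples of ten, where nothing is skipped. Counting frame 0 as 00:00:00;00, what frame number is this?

51299

As if non-drop at 30 labels/s: (0 × 3600 + 28 × 60 + 31) × 30 + 21 = 51351.
Minute boundaries passed: 28; those not divisible by 10: 28 − 2 = 26; dropped labels = 2 × 26 = 52.
Actual frame index = 51351 − 52 = 51299.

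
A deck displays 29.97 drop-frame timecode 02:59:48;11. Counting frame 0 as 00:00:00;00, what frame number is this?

323327

As if non-drop at 30 labels/s: (2 × 3600 + 59 × 60 + 48) × 30 + 11 = 323651.
Minute boundaries passed: 179; those not divisible by 10: 179 − 17 = 162; dropped labels = 2 × 162 = 324.
Actual frame index = 323651 − 324 = 323327.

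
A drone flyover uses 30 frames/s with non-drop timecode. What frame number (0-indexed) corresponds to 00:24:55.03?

frame 44853

Total seconds to the label: (0 × 3600 + 24 × 60 + 55) = 1495.
Frame index = 1495 × 30 + 3 = 44853.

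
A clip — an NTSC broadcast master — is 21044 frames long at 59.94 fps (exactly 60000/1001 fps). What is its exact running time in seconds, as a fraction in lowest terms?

5266261/15000 seconds

Running time = 21044 ÷ (60000/1001) = 21044 × 1001/60000 = 5266261/15000 s.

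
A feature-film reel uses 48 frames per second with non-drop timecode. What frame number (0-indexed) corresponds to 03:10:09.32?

Total seconds to the label: (3 × 3600 + 10 × 60 + 9) = 11409.
Frame index = 11409 × 48 + 32 = 547664.

frame 547664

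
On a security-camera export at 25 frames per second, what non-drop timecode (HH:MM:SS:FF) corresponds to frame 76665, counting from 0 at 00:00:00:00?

00:51:06:15

76665 ÷ 25 = 3066 full seconds, remainder 15 frames.
3066 s = 0 h 51 min 6 s.
Timecode: 00:51:06:15.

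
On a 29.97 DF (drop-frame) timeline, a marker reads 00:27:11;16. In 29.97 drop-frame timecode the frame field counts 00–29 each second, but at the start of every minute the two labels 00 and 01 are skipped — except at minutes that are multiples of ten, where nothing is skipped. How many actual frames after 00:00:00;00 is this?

48896

Complete 10-minute blocks: 2, each 17982 frames → 35964.
Remaining 7 whole minutes in the current block: 1800 + 6 × 1798 = 12588 frames.
Within the current minute: 11 × 30 + 16 − 2 = 344 (labels ;00/;01 skipped at this minute). Total = 35964 + 12588 + 344 = 48896.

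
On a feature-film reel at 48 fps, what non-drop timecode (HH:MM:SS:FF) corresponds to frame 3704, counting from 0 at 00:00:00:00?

00:01:17:08

3704 ÷ 48 = 77 full seconds, remainder 8 frames.
77 s = 0 h 1 min 17 s.
Timecode: 00:01:17:08.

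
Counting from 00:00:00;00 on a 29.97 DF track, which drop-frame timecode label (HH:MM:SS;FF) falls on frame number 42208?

Each 10-minute DF block holds 10 × 60 × 30 − 9 × 2 = 17982 frames. 42208 ÷ 17982 → 2 full blocks, remainder 6244.
Within the partial block the first minute is 1800 frames and each further minute 1798, so 3 further minute boundaries passed. Total skipped labels = 18 × 2 + 2 × 3 = 42.
Non-drop label index = 42208 + 42 = 42250; at 30 labels/s that is 00:23:28:10, i.e. DF 00:23:28;10.

00:23:28;10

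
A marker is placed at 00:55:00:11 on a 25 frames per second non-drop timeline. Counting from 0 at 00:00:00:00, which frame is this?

frame 82511

Total seconds to the label: (0 × 3600 + 55 × 60 + 0) = 3300.
Frame index = 3300 × 25 + 11 = 82511.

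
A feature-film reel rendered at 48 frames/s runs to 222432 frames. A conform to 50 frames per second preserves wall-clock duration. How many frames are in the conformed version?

Target frames = source frames × (target rate / source rate) = 222432 × (50)/(48) = 222432 × 25/24 = 231700.

231700 frames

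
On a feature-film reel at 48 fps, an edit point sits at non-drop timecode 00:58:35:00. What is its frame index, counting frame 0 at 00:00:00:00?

frame 168720

Total seconds to the label: (0 × 3600 + 58 × 60 + 35) = 3515.
Frame index = 3515 × 48 + 0 = 168720.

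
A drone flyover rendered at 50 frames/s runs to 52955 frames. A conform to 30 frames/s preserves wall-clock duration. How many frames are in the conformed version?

Target frames = source frames × (target rate / source rate) = 52955 × (30)/(50) = 52955 × 3/5 = 31773.

31773 frames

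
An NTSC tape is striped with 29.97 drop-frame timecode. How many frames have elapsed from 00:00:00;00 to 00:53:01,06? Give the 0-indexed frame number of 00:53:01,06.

95340

As if non-drop at 30 labels/s: (0 × 3600 + 53 × 60 + 1) × 30 + 6 = 95436.
Minute boundaries passed: 53; those not divisible by 10: 53 − 5 = 48; dropped labels = 2 × 48 = 96.
Actual frame index = 95436 − 96 = 95340.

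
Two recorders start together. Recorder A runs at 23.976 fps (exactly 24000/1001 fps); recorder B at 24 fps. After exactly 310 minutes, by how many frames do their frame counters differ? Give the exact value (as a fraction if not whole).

310 min = 18600 s.
A emits 24000/1001 × 18600 = 446400000/1001 frames; B emits 24 × 18600 = 446400.
Difference = 446400/1001 frames (≈ 445.9540); B is ahead of A.

446400/1001 frames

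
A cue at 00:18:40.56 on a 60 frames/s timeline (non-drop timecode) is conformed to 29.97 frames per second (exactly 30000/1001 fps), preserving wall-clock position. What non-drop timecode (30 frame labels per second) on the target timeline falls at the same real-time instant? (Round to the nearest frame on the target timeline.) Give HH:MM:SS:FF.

Source frame index: (0×3600 + 18×60 + 40) × 60 + 56 = 67256.
Real time: 67256 / (60) = 16814/15 s.
Target frame: (16814/15) × (30000/1001) = 4804000/143 ≈ 33594.406 → 33594.
At 30 labels/s: frame 33594 → 00:18:39:24.

00:18:39:24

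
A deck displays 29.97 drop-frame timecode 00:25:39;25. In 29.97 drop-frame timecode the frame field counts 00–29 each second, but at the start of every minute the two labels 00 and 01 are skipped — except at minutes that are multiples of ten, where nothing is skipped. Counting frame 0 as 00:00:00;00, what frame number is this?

Complete 10-minute blocks: 2, each 17982 frames → 35964.
Remaining 5 whole minutes in the current block: 1800 + 4 × 1798 = 8992 frames.
Within the current minute: 39 × 30 + 25 − 2 = 1193 (labels ;00/;01 skipped at this minute). Total = 35964 + 8992 + 1193 = 46149.

46149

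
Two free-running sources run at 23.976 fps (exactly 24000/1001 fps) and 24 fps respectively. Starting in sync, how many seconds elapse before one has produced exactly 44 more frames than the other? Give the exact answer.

The gap grows by |24 − 24000/1001| = 24/1001 frames per second.
Time for a 44-frame gap: 44 ÷ (24/1001) = 11011/6 s.

11011/6 seconds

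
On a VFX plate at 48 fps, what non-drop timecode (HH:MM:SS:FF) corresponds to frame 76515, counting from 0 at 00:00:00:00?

00:26:34:03

76515 ÷ 48 = 1594 full seconds, remainder 3 frames.
1594 s = 0 h 26 min 34 s.
Timecode: 00:26:34:03.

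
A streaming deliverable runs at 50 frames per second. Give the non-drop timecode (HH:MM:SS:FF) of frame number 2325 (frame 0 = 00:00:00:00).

2325 ÷ 50 = 46 full seconds, remainder 25 frames.
46 s = 0 h 0 min 46 s.
Timecode: 00:00:46:25.

00:00:46:25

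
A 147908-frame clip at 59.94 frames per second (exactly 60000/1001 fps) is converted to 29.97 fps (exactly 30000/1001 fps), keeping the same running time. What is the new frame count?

73954 frames

Target frames = source frames × (target rate / source rate) = 147908 × (30000/1001)/(60000/1001) = 147908 × 1/2 = 73954.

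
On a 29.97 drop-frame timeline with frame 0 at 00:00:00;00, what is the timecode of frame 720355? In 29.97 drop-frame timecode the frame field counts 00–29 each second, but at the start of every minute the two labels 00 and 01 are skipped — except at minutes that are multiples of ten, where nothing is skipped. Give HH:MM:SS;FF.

Ten DF minutes hold 17982 frames, so frame 720355 lies in block 40 (frames 719280–737261) with 1075 frames into that block.
The block's first minute is 1800 frames and the rest 1798 each; 1075 frames reaches minute 0, so 40 × 18 + 0 × 2 = 720 labels have been skipped so far.
Adding those back, label number 720355 + 720 = 721075 at 30 labels/s is 24035 s + 25 f = 6 h 40 min 35 s frame 25, i.e. 06:40:35;25.

06:40:35;25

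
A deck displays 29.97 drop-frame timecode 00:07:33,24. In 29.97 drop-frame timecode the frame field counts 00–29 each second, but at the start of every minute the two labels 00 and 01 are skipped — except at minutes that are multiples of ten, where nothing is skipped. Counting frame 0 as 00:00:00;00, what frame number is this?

13600

As if non-drop at 30 labels/s: (0 × 3600 + 7 × 60 + 33) × 30 + 24 = 13614.
Minute boundaries passed: 7; those not divisible by 10: 7 − 0 = 7; dropped labels = 2 × 7 = 14.
Actual frame index = 13614 − 14 = 13600.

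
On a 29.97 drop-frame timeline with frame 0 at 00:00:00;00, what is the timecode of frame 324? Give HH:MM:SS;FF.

Each 10-minute DF block holds 10 × 60 × 30 − 9 × 2 = 17982 frames. 324 ÷ 17982 → 0 full blocks, remainder 324.
Within the partial block the first minute is 1800 frames and each further minute 1798, so 0 further minute boundaries passed. Total skipped labels = 18 × 0 + 2 × 0 = 0.
Non-drop label index = 324 + 0 = 324; at 30 labels/s that is 00:00:10:24, i.e. DF 00:00:10;24.

00:00:10;24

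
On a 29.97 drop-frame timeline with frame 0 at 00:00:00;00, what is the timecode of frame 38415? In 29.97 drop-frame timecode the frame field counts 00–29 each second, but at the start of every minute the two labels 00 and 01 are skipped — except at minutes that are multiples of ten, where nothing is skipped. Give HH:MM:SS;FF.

Each 10-minute DF block holds 10 × 60 × 30 − 9 × 2 = 17982 frames. 38415 ÷ 17982 → 2 full blocks, remainder 2451.
Within the partial block the first minute is 1800 frames and each further minute 1798, so 1 further minute boundary passed. Total skipped labels = 18 × 2 + 2 × 1 = 38.
Non-drop label index = 38415 + 38 = 38453; at 30 labels/s that is 00:21:21:23, i.e. DF 00:21:21;23.

00:21:21;23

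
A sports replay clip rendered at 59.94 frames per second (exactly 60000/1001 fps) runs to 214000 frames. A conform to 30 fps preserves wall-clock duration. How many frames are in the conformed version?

107107 frames

Target frames = source frames × (target rate / source rate) = 214000 × (30)/(60000/1001) = 214000 × 1001/2000 = 107107.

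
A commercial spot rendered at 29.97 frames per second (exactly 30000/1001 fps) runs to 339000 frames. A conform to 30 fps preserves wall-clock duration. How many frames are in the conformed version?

Target frames = source frames × (target rate / source rate) = 339000 × (30)/(30000/1001) = 339000 × 1001/1000 = 339339.

339339 frames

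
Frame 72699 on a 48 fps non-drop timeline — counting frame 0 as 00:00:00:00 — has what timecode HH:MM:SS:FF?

00:25:14:27

72699 ÷ 48 = 1514 full seconds, remainder 27 frames.
1514 s = 0 h 25 min 14 s.
Timecode: 00:25:14:27.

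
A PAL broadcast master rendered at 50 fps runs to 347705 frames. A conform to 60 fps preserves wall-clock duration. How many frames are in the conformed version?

417246 frames

Target frames = source frames × (target rate / source rate) = 347705 × (60)/(50) = 347705 × 6/5 = 417246.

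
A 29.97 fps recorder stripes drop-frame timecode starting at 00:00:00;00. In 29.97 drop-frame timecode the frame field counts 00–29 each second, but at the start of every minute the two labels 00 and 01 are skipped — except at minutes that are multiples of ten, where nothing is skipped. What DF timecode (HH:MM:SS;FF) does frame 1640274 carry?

15:12:10;16

Ten DF minutes hold 17982 frames, so frame 1640274 lies in block 91 (frames 1636362–1654343) with 3912 frames into that block.
The block's first minute is 1800 frames and the rest 1798 each; 3912 frames reaches minute 2, so 91 × 18 + 2 × 2 = 1642 labels have been skipped so far.
Adding those back, label number 1640274 + 1642 = 1641916 at 30 labels/s is 54730 s + 16 f = 15 h 12 min 10 s frame 16, i.e. 15:12:10;16.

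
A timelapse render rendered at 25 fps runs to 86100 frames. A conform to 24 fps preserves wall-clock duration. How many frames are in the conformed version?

82656 frames

Target frames = source frames × (target rate / source rate) = 86100 × (24)/(25) = 86100 × 24/25 = 82656.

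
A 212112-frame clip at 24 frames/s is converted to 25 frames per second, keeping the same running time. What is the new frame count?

220950 frames

Target frames = source frames × (target rate / source rate) = 212112 × (25)/(24) = 212112 × 25/24 = 220950.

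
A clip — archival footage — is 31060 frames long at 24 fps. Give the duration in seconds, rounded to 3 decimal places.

Running time = 31060 × 1/24 = 7765/6 s ≈ 1294.167 s.

1294.167 seconds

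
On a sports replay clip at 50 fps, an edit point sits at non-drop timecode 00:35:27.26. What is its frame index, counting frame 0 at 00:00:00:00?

Total seconds to the label: (0 × 3600 + 35 × 60 + 27) = 2127.
Frame index = 2127 × 50 + 26 = 106376.

106376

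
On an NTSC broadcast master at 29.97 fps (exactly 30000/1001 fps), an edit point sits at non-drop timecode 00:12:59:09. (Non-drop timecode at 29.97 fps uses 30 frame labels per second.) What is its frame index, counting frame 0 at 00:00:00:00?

Total seconds to the label: (0 × 3600 + 12 × 60 + 59) = 779.
Frame index = 779 × 30 + 9 = 23379.

23379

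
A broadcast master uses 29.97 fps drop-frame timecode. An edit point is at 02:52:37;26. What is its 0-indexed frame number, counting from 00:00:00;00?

310426

As if non-drop at 30 labels/s: (2 × 3600 + 52 × 60 + 37) × 30 + 26 = 310736.
Minute boundaries passed: 172; those not divisible by 10: 172 − 17 = 155; dropped labels = 2 × 155 = 310.
Actual frame index = 310736 − 310 = 310426.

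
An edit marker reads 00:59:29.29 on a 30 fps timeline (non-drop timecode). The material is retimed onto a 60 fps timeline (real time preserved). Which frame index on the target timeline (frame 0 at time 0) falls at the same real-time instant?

frame 214198

Source frame index: (0×3600 + 59×60 + 29) × 30 + 29 = 107099.
Real time: 107099 / (30) = 107099/30 s.
Target frame: (107099/30) × (60) = 214198.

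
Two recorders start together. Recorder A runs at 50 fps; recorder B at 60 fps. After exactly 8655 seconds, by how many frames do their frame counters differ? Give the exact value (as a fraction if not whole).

86550 frames

A emits 50 × 8655 = 432750 frames; B emits 60 × 8655 = 519300.
Difference = 86550 frames; B is ahead of A.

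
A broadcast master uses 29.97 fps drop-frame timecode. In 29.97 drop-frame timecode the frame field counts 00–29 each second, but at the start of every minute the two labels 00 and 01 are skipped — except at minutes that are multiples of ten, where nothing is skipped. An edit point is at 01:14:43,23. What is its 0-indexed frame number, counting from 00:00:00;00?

134379

As if non-drop at 30 labels/s: (1 × 3600 + 14 × 60 + 43) × 30 + 23 = 134513.
Minute boundaries passed: 74; those not divisible by 10: 74 − 7 = 67; dropped labels = 2 × 67 = 134.
Actual frame index = 134513 − 134 = 134379.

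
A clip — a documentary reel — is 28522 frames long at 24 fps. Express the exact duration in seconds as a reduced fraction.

14261/12 seconds

Running time = 28522 ÷ (24) = 28522 × 1/24 = 14261/12 s.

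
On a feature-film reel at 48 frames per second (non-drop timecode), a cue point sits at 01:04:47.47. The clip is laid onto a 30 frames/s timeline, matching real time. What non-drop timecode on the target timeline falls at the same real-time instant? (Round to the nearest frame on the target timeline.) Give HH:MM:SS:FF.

01:04:47:29

Source frame index: (1×3600 + 4×60 + 47) × 48 + 47 = 186623.
Real time: 186623 / (48) = 186623/48 s.
Target frame: (186623/48) × (30) = 933115/8 ≈ 116639.375 → 116639.
At 30 labels/s: frame 116639 → 01:04:47:29.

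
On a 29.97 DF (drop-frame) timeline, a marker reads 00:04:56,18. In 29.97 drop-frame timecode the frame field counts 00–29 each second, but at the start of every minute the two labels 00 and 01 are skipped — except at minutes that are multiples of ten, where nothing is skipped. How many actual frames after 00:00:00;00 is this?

Complete 10-minute blocks: 0, each 17982 frames → 0.
Remaining 4 whole minutes in the current block: 1800 + 3 × 1798 = 7194 frames.
Within the current minute: 56 × 30 + 18 − 2 = 1696 (labels ;00/;01 skipped at this minute). Total = 0 + 7194 + 1696 = 8890.

8890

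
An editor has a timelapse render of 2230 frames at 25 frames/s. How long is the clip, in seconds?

89.2 seconds

Running time = 2230 / (25) = 89.2 s.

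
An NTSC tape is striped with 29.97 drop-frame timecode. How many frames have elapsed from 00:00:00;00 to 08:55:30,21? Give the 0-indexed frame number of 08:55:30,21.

962957

Complete 10-minute blocks: 53, each 17982 frames → 953046.
Remaining 5 whole minutes in the current block: 1800 + 4 × 1798 = 8992 frames.
Within the current minute: 30 × 30 + 21 − 2 = 919 (labels ;00/;01 skipped at this minute). Total = 953046 + 8992 + 919 = 962957.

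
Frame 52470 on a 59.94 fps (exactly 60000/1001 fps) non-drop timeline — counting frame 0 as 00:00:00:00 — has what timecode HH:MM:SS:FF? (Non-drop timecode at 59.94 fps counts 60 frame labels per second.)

00:14:34:30

52470 ÷ 60 = 874 full seconds, remainder 30 frames.
874 s = 0 h 14 min 34 s.
Timecode: 00:14:34:30.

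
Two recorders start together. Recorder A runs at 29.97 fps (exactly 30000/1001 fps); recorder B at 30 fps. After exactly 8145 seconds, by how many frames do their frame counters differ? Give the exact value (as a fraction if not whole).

A emits 30000/1001 × 8145 = 244350000/1001 frames; B emits 30 × 8145 = 244350.
Difference = 244350/1001 frames (≈ 244.1059); B is ahead of A.

244350/1001 frames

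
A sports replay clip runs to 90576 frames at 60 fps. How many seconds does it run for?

1509.6 seconds

Running time = 90576 / (60) = 1509.6 s.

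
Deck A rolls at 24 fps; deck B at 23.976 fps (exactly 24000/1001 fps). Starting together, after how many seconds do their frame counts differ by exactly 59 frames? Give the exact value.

The gap grows by |24000/1001 − 24| = 24/1001 frames per second.
Time for a 59-frame gap: 59 ÷ (24/1001) = 59059/24 s.

59059/24 seconds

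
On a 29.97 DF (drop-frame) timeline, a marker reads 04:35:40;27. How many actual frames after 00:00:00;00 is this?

As if non-drop at 30 labels/s: (4 × 3600 + 35 × 60 + 40) × 30 + 27 = 496227.
Minute boundaries passed: 275; those not divisible by 10: 275 − 27 = 248; dropped labels = 2 × 248 = 496.
Actual frame index = 496227 − 496 = 495731.

495731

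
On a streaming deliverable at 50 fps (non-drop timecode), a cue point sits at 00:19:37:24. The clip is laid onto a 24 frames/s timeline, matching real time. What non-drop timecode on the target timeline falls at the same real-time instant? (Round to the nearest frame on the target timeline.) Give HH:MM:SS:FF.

Source frame index: (0×3600 + 19×60 + 37) × 50 + 24 = 58874.
Real time: 58874 / (50) = 29437/25 s.
Target frame: (29437/25) × (24) = 706488/25 ≈ 28259.520 → 28260.
At 24 labels/s: frame 28260 → 00:19:37:12.

00:19:37:12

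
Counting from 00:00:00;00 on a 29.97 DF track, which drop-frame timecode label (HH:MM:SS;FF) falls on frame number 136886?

Ten DF minutes hold 17982 frames, so frame 136886 lies in block 7 (frames 125874–143855) with 11012 frames into that block.
The block's first minute is 1800 frames and the rest 1798 each; 11012 frames reaches minute 6, so 7 × 18 + 6 × 2 = 138 labels have been skipped so far.
Adding those back, label number 136886 + 138 = 137024 at 30 labels/s is 4567 s + 14 f = 1 h 16 min 7 s frame 14, i.e. 01:16:07;14.

01:16:07;14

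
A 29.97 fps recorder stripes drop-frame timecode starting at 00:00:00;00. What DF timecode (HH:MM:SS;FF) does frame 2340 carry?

Ten DF minutes hold 17982 frames, so frame 2340 lies in block 0 (frames 0–17981) with 2340 frames into that block.
The block's first minute is 1800 frames and the rest 1798 each; 2340 frames reaches minute 1, so 0 × 18 + 1 × 2 = 2 labels have been skipped so far.
Adding those back, label number 2340 + 2 = 2342 at 30 labels/s is 78 s + 2 f = 0 h 1 min 18 s frame 2, i.e. 00:01:18;02.

00:01:18;02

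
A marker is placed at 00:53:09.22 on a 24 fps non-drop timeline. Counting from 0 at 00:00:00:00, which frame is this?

76558

Total seconds to the label: (0 × 3600 + 53 × 60 + 9) = 3189.
Frame index = 3189 × 24 + 22 = 76558.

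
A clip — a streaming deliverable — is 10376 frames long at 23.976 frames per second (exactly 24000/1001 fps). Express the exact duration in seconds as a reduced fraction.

1298297/3000 seconds

Running time = 10376 ÷ (24000/1001) = 10376 × 1001/24000 = 1298297/3000 s.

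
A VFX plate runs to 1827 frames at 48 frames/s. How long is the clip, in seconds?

38.0625 seconds

Running time = 1827 / (48) = 38.0625 s.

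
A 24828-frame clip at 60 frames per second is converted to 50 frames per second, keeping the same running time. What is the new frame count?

20690 frames

Target frames = source frames × (target rate / source rate) = 24828 × (50)/(60) = 24828 × 5/6 = 20690.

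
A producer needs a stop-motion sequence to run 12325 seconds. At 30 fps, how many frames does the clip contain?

369750 frames

Frames = 12325 × 30 = 369750.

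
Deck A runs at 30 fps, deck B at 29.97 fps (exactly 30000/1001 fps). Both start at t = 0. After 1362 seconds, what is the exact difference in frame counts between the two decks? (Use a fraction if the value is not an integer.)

40860/1001 frames

A emits 30 × 1362 = 40860 frames; B emits 30000/1001 × 1362 = 40860000/1001.
Difference = 40860/1001 frames (≈ 40.8192); B is behind A.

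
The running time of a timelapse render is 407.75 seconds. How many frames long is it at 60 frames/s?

24465 frames

Frames = 407.75 × 60 = 24465.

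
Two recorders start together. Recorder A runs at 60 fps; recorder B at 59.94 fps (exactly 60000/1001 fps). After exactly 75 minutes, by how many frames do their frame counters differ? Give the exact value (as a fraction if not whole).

270000/1001 frames

75 min = 4500 s.
A emits 60 × 4500 = 270000 frames; B emits 60000/1001 × 4500 = 270000000/1001.
Difference = 270000/1001 frames (≈ 269.7303); B is behind A.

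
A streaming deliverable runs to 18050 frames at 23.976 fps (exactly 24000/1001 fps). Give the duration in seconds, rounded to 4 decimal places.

752.8354 seconds

Running time = 18050 × 1001/24000 = 361361/480 s ≈ 752.8354 s.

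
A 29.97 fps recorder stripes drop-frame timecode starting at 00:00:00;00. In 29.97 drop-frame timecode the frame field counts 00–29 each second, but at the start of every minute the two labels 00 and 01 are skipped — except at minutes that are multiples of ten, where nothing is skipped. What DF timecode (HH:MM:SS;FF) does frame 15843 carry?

00:08:48;19

Ten DF minutes hold 17982 frames, so frame 15843 lies in block 0 (frames 0–17981) with 15843 frames into that block.
The block's first minute is 1800 frames and the rest 1798 each; 15843 frames reaches minute 8, so 0 × 18 + 8 × 2 = 16 labels have been skipped so far.
Adding those back, label number 15843 + 16 = 15859 at 30 labels/s is 528 s + 19 f = 0 h 8 min 48 s frame 19, i.e. 00:08:48;19.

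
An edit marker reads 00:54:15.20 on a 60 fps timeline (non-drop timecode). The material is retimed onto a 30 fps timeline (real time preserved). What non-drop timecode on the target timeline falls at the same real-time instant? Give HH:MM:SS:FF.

00:54:15:10

Source frame index: (0×3600 + 54×60 + 15) × 60 + 20 = 195320.
Real time: 195320 / (60) = 9766/3 s.
Target frame: (9766/3) × (30) = 97660.
At 30 labels/s: frame 97660 → 00:54:15:10.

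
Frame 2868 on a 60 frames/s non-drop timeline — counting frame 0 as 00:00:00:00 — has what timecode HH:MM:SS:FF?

00:00:47:48

2868 ÷ 60 = 47 full seconds, remainder 48 frames.
47 s = 0 h 0 min 47 s.
Timecode: 00:00:47:48.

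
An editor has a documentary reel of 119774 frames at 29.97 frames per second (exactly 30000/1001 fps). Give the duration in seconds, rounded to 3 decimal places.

Running time = 119774 × 1001/30000 = 59946887/15000 s ≈ 3996.459 s.

3996.459 seconds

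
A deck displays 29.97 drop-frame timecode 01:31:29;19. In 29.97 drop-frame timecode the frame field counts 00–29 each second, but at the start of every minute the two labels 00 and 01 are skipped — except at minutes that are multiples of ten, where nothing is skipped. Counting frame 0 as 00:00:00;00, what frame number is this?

164525

As if non-drop at 30 labels/s: (1 × 3600 + 31 × 60 + 29) × 30 + 19 = 164689.
Minute boundaries passed: 91; those not divisible by 10: 91 − 9 = 82; dropped labels = 2 × 82 = 164.
Actual frame index = 164689 − 164 = 164525.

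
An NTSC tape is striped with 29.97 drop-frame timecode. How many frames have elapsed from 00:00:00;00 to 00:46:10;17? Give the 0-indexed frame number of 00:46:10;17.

83033

As if non-drop at 30 labels/s: (0 × 3600 + 46 × 60 + 10) × 30 + 17 = 83117.
Minute boundaries passed: 46; those not divisible by 10: 46 − 4 = 42; dropped labels = 2 × 42 = 84.
Actual frame index = 83117 − 84 = 83033.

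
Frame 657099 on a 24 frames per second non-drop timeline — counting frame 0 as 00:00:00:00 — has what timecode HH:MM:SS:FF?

07:36:19:03

657099 ÷ 24 = 27379 full seconds, remainder 3 frames.
27379 s = 7 h 36 min 19 s.
Timecode: 07:36:19:03.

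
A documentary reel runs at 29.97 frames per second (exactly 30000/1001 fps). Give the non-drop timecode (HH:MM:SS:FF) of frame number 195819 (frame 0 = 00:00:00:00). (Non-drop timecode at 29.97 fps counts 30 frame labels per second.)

195819 ÷ 30 = 6527 full seconds, remainder 9 frames.
6527 s = 1 h 48 min 47 s.
Timecode: 01:48:47:09.

01:48:47:09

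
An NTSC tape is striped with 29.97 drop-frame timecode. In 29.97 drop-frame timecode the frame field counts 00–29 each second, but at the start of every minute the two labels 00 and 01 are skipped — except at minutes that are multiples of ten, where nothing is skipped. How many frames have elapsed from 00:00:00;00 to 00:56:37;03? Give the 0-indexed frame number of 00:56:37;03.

As if non-drop at 30 labels/s: (0 × 3600 + 56 × 60 + 37) × 30 + 3 = 101913.
Minute boundaries passed: 56; those not divisible by 10: 56 − 5 = 51; dropped labels = 2 × 51 = 102.
Actual frame index = 101913 − 102 = 101811.

101811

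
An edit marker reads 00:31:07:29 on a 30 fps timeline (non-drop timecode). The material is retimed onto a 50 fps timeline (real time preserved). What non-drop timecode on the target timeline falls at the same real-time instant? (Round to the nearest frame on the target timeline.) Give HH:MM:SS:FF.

Source frame index: (0×3600 + 31×60 + 7) × 30 + 29 = 56039.
Real time: 56039 / (30) = 56039/30 s.
Target frame: (56039/30) × (50) = 280195/3 ≈ 93398.333 → 93398.
At 50 labels/s: frame 93398 → 00:31:07:48.

00:31:07:48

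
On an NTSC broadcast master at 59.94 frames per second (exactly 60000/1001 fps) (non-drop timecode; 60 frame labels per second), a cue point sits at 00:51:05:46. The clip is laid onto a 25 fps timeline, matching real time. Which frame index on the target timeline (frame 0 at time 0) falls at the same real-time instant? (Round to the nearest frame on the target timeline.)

frame 76721

Source frame index: (0×3600 + 51×60 + 5) × 60 + 46 = 183946.
Real time: 183946 / (60000/1001) = 92064973/30000 s.
Target frame: (92064973/30000) × (25) = 92064973/1200 ≈ 76720.811 → 76721.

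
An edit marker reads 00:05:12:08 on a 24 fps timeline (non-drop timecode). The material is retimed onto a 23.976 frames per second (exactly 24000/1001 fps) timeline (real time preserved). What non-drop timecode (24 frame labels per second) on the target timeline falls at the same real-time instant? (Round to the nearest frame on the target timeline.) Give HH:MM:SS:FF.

Source frame index: (0×3600 + 5×60 + 12) × 24 + 8 = 7496.
Real time: 7496 / (24) = 937/3 s.
Target frame: (937/3) × (24000/1001) = 7496000/1001 ≈ 7488.511 → 7489.
At 24 labels/s: frame 7489 → 00:05:12:01.

00:05:12:01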